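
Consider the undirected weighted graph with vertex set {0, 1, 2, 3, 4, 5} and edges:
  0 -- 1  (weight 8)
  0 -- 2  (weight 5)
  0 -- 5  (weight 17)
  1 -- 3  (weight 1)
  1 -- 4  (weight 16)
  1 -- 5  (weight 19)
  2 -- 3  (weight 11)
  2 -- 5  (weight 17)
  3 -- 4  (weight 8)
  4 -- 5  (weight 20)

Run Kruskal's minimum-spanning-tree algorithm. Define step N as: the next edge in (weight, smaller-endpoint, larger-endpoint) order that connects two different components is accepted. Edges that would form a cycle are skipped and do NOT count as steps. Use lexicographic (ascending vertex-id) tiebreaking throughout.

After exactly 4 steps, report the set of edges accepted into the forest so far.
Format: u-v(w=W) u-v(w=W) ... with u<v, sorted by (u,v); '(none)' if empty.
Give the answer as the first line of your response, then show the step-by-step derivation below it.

0-1(w=8) 0-2(w=5) 1-3(w=1) 3-4(w=8)

step 1: add edge 1-3 (w=1); MST = {1-3(w=1)}
step 2: add edge 0-2 (w=5); MST = {0-2(w=5) 1-3(w=1)}
step 3: add edge 0-1 (w=8); MST = {0-1(w=8) 0-2(w=5) 1-3(w=1)}
step 4: add edge 3-4 (w=8); MST = {0-1(w=8) 0-2(w=5) 1-3(w=1) 3-4(w=8)}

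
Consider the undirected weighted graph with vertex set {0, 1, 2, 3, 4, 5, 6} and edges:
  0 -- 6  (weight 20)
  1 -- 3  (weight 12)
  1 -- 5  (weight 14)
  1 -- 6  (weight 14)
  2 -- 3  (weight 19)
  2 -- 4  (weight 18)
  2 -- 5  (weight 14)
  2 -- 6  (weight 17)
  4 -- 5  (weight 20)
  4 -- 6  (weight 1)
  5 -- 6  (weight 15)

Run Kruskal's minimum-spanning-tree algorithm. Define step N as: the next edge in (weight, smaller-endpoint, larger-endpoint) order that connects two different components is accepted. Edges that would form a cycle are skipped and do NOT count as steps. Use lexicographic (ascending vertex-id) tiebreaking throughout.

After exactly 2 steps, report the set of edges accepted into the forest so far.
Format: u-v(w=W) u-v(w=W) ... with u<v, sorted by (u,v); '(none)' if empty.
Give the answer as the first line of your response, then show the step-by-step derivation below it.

1-3(w=12) 4-6(w=1)

step 1: add edge 4-6 (w=1); MST = {4-6(w=1)}
step 2: add edge 1-3 (w=12); MST = {1-3(w=12) 4-6(w=1)}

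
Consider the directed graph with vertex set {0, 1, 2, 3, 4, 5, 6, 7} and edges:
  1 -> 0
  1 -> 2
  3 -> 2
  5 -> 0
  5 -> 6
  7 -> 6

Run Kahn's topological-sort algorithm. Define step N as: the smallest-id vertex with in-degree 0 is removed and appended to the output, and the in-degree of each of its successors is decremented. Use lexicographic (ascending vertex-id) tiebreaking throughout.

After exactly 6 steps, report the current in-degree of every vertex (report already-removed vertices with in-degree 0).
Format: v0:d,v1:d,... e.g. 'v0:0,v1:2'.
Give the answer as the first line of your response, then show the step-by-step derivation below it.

v0:0,v1:0,v2:0,v3:0,v4:0,v5:0,v6:1,v7:0

step 1: output 1; order=[1]; indeg=(1,0,1,0,0,0,2,0)
step 2: output 3; order=[1,3]; indeg=(1,0,0,0,0,0,2,0)
step 3: output 2; order=[1,3,2]; indeg=(1,0,0,0,0,0,2,0)
step 4: output 4; order=[1,3,2,4]; indeg=(1,0,0,0,0,0,2,0)
step 5: output 5; order=[1,3,2,4,5]; indeg=(0,0,0,0,0,0,1,0)
step 6: output 0; order=[1,3,2,4,5,0]; indeg=(0,0,0,0,0,0,1,0)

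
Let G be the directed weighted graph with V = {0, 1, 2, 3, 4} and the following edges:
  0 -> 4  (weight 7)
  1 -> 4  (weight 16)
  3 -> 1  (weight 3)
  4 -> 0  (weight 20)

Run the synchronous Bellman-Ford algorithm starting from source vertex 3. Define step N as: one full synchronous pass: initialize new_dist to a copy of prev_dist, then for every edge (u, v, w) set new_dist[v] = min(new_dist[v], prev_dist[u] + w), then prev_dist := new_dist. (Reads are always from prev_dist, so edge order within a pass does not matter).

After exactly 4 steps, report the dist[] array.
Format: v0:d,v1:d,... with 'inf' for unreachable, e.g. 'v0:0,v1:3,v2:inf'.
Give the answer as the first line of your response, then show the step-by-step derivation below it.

v0:39,v1:3,v2:inf,v3:0,v4:19

step 1: dist = v0:inf,v1:3,v2:inf,v3:0,v4:inf
step 2: dist = v0:inf,v1:3,v2:inf,v3:0,v4:19
step 3: dist = v0:39,v1:3,v2:inf,v3:0,v4:19
step 4: dist = v0:39,v1:3,v2:inf,v3:0,v4:19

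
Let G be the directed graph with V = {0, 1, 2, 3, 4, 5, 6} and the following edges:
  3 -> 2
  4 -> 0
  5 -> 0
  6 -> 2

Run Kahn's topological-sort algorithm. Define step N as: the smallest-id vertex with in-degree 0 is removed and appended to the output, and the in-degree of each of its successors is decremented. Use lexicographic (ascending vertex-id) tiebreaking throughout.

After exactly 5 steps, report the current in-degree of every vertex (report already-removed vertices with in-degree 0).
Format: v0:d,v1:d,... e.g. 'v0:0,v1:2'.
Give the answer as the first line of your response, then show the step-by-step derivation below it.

v0:0,v1:0,v2:1,v3:0,v4:0,v5:0,v6:0

step 1: output 1; order=[1]; indeg=(2,0,2,0,0,0,0)
step 2: output 3; order=[1,3]; indeg=(2,0,1,0,0,0,0)
step 3: output 4; order=[1,3,4]; indeg=(1,0,1,0,0,0,0)
step 4: output 5; order=[1,3,4,5]; indeg=(0,0,1,0,0,0,0)
step 5: output 0; order=[1,3,4,5,0]; indeg=(0,0,1,0,0,0,0)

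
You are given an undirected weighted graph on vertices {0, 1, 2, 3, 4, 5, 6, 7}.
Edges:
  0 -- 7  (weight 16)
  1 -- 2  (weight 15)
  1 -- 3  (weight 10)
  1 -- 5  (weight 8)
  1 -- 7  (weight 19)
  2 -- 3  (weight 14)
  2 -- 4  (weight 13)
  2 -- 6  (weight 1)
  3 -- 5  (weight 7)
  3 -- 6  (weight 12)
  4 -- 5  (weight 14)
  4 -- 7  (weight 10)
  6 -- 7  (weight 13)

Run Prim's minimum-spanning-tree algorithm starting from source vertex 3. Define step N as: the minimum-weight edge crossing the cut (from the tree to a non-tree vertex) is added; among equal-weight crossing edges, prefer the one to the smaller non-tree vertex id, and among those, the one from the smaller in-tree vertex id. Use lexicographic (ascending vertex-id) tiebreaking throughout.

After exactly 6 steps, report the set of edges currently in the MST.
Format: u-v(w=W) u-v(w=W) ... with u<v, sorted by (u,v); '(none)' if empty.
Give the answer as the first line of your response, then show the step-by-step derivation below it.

1-5(w=8) 2-4(w=13) 2-6(w=1) 3-5(w=7) 3-6(w=12) 4-7(w=10)

step 1: add edge 3-5 (w=7); MST = {3-5(w=7)}
step 2: add edge 1-5 (w=8); MST = {1-5(w=8) 3-5(w=7)}
step 3: add edge 3-6 (w=12); MST = {1-5(w=8) 3-5(w=7) 3-6(w=12)}
step 4: add edge 2-6 (w=1); MST = {1-5(w=8) 2-6(w=1) 3-5(w=7) 3-6(w=12)}
step 5: add edge 2-4 (w=13); MST = {1-5(w=8) 2-4(w=13) 2-6(w=1) 3-5(w=7) 3-6(w=12)}
step 6: add edge 4-7 (w=10); MST = {1-5(w=8) 2-4(w=13) 2-6(w=1) 3-5(w=7) 3-6(w=12) 4-7(w=10)}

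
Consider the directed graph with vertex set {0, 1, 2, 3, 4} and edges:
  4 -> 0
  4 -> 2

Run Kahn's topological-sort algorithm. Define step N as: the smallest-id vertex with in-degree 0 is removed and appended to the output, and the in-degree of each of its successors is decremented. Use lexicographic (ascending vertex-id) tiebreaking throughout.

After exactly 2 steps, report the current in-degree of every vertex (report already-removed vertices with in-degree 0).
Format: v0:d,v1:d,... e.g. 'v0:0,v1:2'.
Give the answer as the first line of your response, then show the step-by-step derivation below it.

v0:1,v1:0,v2:1,v3:0,v4:0

step 1: output 1; order=[1]; indeg=(1,0,1,0,0)
step 2: output 3; order=[1,3]; indeg=(1,0,1,0,0)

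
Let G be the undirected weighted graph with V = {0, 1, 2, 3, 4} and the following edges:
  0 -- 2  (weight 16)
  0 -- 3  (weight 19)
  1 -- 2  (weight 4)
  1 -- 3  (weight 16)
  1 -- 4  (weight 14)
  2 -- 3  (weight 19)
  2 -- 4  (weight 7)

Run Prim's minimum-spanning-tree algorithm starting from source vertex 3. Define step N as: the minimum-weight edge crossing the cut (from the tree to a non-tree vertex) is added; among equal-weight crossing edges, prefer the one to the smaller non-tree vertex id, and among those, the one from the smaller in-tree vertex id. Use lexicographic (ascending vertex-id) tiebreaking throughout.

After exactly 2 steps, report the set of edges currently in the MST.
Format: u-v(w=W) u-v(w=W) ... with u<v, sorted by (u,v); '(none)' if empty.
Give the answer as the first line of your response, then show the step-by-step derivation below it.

1-2(w=4) 1-3(w=16)

step 1: add edge 1-3 (w=16); MST = {1-3(w=16)}
step 2: add edge 1-2 (w=4); MST = {1-2(w=4) 1-3(w=16)}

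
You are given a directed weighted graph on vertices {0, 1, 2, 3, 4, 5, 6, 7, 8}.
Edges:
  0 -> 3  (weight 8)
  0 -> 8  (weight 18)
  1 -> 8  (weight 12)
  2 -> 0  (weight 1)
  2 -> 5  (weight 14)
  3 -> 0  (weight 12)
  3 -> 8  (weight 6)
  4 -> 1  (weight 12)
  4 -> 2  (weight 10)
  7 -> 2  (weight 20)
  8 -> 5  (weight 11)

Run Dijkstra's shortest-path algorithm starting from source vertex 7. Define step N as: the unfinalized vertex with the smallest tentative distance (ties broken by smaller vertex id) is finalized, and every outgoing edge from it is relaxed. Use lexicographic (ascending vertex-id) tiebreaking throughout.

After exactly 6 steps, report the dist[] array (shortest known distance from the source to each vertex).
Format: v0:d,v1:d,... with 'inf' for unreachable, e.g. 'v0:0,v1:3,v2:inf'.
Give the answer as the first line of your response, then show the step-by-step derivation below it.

v0:21,v1:inf,v2:20,v3:29,v4:inf,v5:34,v6:inf,v7:0,v8:35

step 1: dist = v0:inf,v1:inf,v2:20,v3:inf,v4:inf,v5:inf,v6:inf,v7:0,v8:inf
step 2: dist = v0:21,v1:inf,v2:20,v3:inf,v4:inf,v5:34,v6:inf,v7:0,v8:inf
step 3: dist = v0:21,v1:inf,v2:20,v3:29,v4:inf,v5:34,v6:inf,v7:0,v8:39
step 4: dist = v0:21,v1:inf,v2:20,v3:29,v4:inf,v5:34,v6:inf,v7:0,v8:35
step 5: dist = v0:21,v1:inf,v2:20,v3:29,v4:inf,v5:34,v6:inf,v7:0,v8:35
step 6: dist = v0:21,v1:inf,v2:20,v3:29,v4:inf,v5:34,v6:inf,v7:0,v8:35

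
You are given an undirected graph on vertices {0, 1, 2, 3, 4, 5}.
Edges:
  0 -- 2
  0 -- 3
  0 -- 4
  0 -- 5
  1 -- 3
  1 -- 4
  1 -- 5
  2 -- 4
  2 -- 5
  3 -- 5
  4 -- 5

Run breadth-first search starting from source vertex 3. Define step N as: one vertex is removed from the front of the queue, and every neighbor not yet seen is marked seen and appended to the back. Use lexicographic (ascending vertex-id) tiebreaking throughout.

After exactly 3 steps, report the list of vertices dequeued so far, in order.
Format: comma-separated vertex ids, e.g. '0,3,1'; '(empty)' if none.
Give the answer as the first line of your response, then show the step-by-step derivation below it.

3,0,1

step 1: dequeue 3; queue=[0,1,5]; order=3
step 2: dequeue 0; queue=[1,5,2,4]; order=3,0
step 3: dequeue 1; queue=[5,2,4]; order=3,0,1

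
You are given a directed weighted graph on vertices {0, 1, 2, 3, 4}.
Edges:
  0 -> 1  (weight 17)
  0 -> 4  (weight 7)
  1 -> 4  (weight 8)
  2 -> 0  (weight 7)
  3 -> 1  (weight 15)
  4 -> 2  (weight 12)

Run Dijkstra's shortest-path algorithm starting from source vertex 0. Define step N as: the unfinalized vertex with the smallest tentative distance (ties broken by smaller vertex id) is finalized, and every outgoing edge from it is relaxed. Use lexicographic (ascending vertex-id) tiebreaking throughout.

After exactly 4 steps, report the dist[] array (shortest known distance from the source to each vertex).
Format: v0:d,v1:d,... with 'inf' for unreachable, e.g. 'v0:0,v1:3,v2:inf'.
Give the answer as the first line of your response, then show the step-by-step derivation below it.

v0:0,v1:17,v2:19,v3:inf,v4:7

step 1: dist = v0:0,v1:17,v2:inf,v3:inf,v4:7
step 2: dist = v0:0,v1:17,v2:19,v3:inf,v4:7
step 3: dist = v0:0,v1:17,v2:19,v3:inf,v4:7
step 4: dist = v0:0,v1:17,v2:19,v3:inf,v4:7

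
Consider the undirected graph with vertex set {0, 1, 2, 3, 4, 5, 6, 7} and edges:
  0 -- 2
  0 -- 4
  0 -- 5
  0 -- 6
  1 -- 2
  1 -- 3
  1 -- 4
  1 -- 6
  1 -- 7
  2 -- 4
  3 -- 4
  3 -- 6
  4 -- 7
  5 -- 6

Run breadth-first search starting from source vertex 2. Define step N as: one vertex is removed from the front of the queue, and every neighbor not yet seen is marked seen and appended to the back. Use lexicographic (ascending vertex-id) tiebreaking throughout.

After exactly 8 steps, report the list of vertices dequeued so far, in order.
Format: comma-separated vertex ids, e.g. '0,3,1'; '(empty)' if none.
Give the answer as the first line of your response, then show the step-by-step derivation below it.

2,0,1,4,5,6,3,7

step 1: dequeue 2; queue=[0,1,4]; order=2
step 2: dequeue 0; queue=[1,4,5,6]; order=2,0
step 3: dequeue 1; queue=[4,5,6,3,7]; order=2,0,1
step 4: dequeue 4; queue=[5,6,3,7]; order=2,0,1,4
step 5: dequeue 5; queue=[6,3,7]; order=2,0,1,4,5
step 6: dequeue 6; queue=[3,7]; order=2,0,1,4,5,6
step 7: dequeue 3; queue=[7]; order=2,0,1,4,5,6,3
step 8: dequeue 7; queue=[(empty)]; order=2,0,1,4,5,6,3,7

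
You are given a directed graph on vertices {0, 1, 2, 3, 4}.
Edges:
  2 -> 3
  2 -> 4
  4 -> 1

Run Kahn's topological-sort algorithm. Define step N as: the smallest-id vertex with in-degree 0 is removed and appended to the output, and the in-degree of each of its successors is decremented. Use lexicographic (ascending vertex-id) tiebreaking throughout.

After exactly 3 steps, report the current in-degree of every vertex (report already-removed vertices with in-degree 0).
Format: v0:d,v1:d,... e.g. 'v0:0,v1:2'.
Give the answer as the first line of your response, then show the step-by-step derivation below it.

v0:0,v1:1,v2:0,v3:0,v4:0

step 1: output 0; order=[0]; indeg=(0,1,0,1,1)
step 2: output 2; order=[0,2]; indeg=(0,1,0,0,0)
step 3: output 3; order=[0,2,3]; indeg=(0,1,0,0,0)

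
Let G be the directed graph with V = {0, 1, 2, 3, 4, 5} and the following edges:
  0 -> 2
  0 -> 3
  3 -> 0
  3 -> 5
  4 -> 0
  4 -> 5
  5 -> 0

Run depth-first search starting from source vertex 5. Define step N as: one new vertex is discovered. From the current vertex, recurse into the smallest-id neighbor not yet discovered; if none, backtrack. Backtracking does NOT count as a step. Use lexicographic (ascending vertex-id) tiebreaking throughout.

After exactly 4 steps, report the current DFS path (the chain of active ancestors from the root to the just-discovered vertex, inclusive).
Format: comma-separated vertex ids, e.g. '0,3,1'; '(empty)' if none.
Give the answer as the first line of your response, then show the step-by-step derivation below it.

5,0,3

step 1: discover 5; path=5; order=5
step 2: discover 0; path=5>0; order=5,0
step 3: discover 2; path=5>0>2; order=5,0,2
step 4: discover 3; path=5>0>3; order=5,0,2,3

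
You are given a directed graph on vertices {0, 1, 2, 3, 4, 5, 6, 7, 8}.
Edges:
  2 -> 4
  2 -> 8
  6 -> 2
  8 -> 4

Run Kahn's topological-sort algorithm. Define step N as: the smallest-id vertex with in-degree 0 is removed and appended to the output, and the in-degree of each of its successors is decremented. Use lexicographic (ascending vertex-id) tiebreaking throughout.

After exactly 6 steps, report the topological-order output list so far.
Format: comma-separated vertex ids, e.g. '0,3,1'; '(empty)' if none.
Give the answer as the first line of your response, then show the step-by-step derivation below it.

0,1,3,5,6,2

step 1: output 0; order=[0]; indeg=(0,0,1,0,2,0,0,0,1)
step 2: output 1; order=[0,1]; indeg=(0,0,1,0,2,0,0,0,1)
step 3: output 3; order=[0,1,3]; indeg=(0,0,1,0,2,0,0,0,1)
step 4: output 5; order=[0,1,3,5]; indeg=(0,0,1,0,2,0,0,0,1)
step 5: output 6; order=[0,1,3,5,6]; indeg=(0,0,0,0,2,0,0,0,1)
step 6: output 2; order=[0,1,3,5,6,2]; indeg=(0,0,0,0,1,0,0,0,0)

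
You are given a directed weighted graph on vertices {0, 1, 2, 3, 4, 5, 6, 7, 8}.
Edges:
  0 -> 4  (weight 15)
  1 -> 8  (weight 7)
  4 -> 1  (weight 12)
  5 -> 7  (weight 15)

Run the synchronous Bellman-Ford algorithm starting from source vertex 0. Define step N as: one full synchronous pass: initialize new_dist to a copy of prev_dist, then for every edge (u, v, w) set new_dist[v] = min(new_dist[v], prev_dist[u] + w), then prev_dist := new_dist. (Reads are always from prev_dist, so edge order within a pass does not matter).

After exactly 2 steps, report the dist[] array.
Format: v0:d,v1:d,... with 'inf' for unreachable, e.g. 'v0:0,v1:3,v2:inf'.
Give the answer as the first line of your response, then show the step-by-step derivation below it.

v0:0,v1:27,v2:inf,v3:inf,v4:15,v5:inf,v6:inf,v7:inf,v8:inf

step 1: dist = v0:0,v1:inf,v2:inf,v3:inf,v4:15,v5:inf,v6:inf,v7:inf,v8:inf
step 2: dist = v0:0,v1:27,v2:inf,v3:inf,v4:15,v5:inf,v6:inf,v7:inf,v8:inf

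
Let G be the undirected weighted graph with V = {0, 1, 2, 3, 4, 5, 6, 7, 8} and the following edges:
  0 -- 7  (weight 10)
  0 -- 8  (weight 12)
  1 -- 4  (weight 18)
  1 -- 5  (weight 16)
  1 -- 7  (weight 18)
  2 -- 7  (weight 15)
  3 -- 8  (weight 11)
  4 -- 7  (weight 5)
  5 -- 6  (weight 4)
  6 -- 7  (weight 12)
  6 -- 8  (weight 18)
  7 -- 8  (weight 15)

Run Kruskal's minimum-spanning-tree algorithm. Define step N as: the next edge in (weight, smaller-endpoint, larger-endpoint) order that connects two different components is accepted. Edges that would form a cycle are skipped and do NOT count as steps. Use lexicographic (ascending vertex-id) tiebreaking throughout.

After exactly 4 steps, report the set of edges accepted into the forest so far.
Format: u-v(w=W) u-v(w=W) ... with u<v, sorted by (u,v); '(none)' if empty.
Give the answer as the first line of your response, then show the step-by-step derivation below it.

0-7(w=10) 3-8(w=11) 4-7(w=5) 5-6(w=4)

step 1: add edge 5-6 (w=4); MST = {5-6(w=4)}
step 2: add edge 4-7 (w=5); MST = {4-7(w=5) 5-6(w=4)}
step 3: add edge 0-7 (w=10); MST = {0-7(w=10) 4-7(w=5) 5-6(w=4)}
step 4: add edge 3-8 (w=11); MST = {0-7(w=10) 3-8(w=11) 4-7(w=5) 5-6(w=4)}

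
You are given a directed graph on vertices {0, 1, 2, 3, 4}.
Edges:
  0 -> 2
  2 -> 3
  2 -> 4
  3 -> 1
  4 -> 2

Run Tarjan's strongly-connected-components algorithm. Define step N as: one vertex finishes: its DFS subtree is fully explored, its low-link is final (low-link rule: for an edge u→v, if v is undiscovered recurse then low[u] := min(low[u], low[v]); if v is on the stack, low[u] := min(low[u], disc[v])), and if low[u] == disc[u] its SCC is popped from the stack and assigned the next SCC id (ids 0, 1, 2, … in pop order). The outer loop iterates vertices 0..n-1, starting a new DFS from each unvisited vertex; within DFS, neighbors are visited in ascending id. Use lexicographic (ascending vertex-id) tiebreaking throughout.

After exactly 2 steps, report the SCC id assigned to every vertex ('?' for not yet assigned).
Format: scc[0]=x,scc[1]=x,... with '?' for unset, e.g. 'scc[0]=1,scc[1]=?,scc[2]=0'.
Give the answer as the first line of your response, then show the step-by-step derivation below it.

scc[0]=?,scc[1]=0,scc[2]=?,scc[3]=1,scc[4]=?

step 1: low=(low[0]=0,low[1]=3,low[2]=1,low[3]=2,low[4]=?); scc=(scc[0]=?,scc[1]=0,scc[2]=?,scc[3]=?,scc[4]=?)
step 2: low=(low[0]=0,low[1]=3,low[2]=1,low[3]=2,low[4]=?); scc=(scc[0]=?,scc[1]=0,scc[2]=?,scc[3]=1,scc[4]=?)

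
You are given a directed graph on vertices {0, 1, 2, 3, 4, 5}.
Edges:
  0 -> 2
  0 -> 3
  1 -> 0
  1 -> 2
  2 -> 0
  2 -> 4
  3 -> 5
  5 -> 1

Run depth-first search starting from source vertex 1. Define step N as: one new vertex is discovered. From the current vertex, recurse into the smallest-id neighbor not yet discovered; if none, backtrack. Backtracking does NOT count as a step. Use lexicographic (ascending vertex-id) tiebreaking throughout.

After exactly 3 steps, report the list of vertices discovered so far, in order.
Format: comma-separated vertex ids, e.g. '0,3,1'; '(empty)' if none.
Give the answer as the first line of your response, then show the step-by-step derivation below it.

1,0,2

step 1: discover 1; path=1; order=1
step 2: discover 0; path=1>0; order=1,0
step 3: discover 2; path=1>0>2; order=1,0,2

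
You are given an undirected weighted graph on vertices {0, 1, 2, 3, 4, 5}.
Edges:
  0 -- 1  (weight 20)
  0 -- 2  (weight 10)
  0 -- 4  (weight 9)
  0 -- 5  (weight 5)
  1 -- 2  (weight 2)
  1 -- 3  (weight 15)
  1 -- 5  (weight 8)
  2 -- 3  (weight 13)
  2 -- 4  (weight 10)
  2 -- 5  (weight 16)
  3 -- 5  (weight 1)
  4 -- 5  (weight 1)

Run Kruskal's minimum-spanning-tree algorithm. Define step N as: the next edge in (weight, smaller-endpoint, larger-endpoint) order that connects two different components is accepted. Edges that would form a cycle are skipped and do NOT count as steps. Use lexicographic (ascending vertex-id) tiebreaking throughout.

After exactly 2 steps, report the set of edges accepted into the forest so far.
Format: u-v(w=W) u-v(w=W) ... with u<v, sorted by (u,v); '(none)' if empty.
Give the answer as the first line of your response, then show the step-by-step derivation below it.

3-5(w=1) 4-5(w=1)

step 1: add edge 3-5 (w=1); MST = {3-5(w=1)}
step 2: add edge 4-5 (w=1); MST = {3-5(w=1) 4-5(w=1)}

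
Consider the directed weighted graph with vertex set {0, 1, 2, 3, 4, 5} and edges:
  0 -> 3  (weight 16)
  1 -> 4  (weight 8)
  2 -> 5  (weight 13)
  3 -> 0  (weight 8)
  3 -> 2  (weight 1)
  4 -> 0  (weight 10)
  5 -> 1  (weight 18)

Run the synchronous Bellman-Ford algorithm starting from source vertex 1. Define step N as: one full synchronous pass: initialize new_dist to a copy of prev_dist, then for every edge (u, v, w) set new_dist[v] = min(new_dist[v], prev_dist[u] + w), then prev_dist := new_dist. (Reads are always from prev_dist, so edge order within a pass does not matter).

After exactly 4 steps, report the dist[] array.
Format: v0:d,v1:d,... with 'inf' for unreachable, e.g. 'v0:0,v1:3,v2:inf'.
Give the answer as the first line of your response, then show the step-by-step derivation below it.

v0:18,v1:0,v2:35,v3:34,v4:8,v5:inf

step 1: dist = v0:inf,v1:0,v2:inf,v3:inf,v4:8,v5:inf
step 2: dist = v0:18,v1:0,v2:inf,v3:inf,v4:8,v5:inf
step 3: dist = v0:18,v1:0,v2:inf,v3:34,v4:8,v5:inf
step 4: dist = v0:18,v1:0,v2:35,v3:34,v4:8,v5:inf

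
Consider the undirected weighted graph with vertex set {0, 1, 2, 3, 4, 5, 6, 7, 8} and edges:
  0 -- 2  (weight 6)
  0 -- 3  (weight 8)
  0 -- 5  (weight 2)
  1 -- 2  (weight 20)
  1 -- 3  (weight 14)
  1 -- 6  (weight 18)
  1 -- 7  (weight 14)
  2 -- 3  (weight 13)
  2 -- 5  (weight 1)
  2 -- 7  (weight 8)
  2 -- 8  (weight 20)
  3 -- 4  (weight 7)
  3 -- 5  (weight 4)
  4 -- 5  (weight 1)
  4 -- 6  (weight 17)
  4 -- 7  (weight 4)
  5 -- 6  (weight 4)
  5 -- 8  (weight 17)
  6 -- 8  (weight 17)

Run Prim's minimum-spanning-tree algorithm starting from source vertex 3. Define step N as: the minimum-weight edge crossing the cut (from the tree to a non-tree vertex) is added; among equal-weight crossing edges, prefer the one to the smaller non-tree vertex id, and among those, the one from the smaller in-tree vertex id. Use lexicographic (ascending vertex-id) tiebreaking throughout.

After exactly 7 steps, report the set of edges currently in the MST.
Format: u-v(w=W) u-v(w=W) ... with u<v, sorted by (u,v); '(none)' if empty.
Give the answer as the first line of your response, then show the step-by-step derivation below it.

0-5(w=2) 1-3(w=14) 2-5(w=1) 3-5(w=4) 4-5(w=1) 4-7(w=4) 5-6(w=4)

step 1: add edge 3-5 (w=4); MST = {3-5(w=4)}
step 2: add edge 2-5 (w=1); MST = {2-5(w=1) 3-5(w=4)}
step 3: add edge 4-5 (w=1); MST = {2-5(w=1) 3-5(w=4) 4-5(w=1)}
step 4: add edge 0-5 (w=2); MST = {0-5(w=2) 2-5(w=1) 3-5(w=4) 4-5(w=1)}
step 5: add edge 5-6 (w=4); MST = {0-5(w=2) 2-5(w=1) 3-5(w=4) 4-5(w=1) 5-6(w=4)}
step 6: add edge 4-7 (w=4); MST = {0-5(w=2) 2-5(w=1) 3-5(w=4) 4-5(w=1) 4-7(w=4) 5-6(w=4)}
step 7: add edge 1-3 (w=14); MST = {0-5(w=2) 1-3(w=14) 2-5(w=1) 3-5(w=4) 4-5(w=1) 4-7(w=4) 5-6(w=4)}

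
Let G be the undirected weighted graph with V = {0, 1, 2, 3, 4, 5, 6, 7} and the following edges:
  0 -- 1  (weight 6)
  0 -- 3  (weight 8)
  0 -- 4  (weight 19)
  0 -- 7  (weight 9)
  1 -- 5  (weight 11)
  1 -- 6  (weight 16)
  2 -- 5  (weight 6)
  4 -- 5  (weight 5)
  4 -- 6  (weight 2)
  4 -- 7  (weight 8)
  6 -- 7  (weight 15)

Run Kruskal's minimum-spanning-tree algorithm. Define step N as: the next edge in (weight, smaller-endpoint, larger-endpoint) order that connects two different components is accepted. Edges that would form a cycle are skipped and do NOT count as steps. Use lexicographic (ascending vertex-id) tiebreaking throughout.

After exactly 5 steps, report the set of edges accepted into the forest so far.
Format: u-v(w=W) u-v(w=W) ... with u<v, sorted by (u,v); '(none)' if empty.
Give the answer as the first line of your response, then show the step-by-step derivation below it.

0-1(w=6) 0-3(w=8) 2-5(w=6) 4-5(w=5) 4-6(w=2)

step 1: add edge 4-6 (w=2); MST = {4-6(w=2)}
step 2: add edge 4-5 (w=5); MST = {4-5(w=5) 4-6(w=2)}
step 3: add edge 0-1 (w=6); MST = {0-1(w=6) 4-5(w=5) 4-6(w=2)}
step 4: add edge 2-5 (w=6); MST = {0-1(w=6) 2-5(w=6) 4-5(w=5) 4-6(w=2)}
step 5: add edge 0-3 (w=8); MST = {0-1(w=6) 0-3(w=8) 2-5(w=6) 4-5(w=5) 4-6(w=2)}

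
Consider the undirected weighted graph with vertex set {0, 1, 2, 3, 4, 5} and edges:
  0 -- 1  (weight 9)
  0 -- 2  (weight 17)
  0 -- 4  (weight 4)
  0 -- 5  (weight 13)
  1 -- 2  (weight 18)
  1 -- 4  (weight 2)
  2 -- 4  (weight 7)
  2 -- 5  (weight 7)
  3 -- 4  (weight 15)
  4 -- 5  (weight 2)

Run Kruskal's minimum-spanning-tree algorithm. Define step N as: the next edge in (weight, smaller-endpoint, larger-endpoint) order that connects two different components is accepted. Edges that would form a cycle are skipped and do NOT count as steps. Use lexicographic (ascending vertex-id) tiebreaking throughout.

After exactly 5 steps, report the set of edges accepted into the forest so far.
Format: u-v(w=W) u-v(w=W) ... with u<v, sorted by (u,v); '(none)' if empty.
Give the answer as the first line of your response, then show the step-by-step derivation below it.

0-4(w=4) 1-4(w=2) 2-4(w=7) 3-4(w=15) 4-5(w=2)

step 1: add edge 1-4 (w=2); MST = {1-4(w=2)}
step 2: add edge 4-5 (w=2); MST = {1-4(w=2) 4-5(w=2)}
step 3: add edge 0-4 (w=4); MST = {0-4(w=4) 1-4(w=2) 4-5(w=2)}
step 4: add edge 2-4 (w=7); MST = {0-4(w=4) 1-4(w=2) 2-4(w=7) 4-5(w=2)}
step 5: add edge 3-4 (w=15); MST = {0-4(w=4) 1-4(w=2) 2-4(w=7) 3-4(w=15) 4-5(w=2)}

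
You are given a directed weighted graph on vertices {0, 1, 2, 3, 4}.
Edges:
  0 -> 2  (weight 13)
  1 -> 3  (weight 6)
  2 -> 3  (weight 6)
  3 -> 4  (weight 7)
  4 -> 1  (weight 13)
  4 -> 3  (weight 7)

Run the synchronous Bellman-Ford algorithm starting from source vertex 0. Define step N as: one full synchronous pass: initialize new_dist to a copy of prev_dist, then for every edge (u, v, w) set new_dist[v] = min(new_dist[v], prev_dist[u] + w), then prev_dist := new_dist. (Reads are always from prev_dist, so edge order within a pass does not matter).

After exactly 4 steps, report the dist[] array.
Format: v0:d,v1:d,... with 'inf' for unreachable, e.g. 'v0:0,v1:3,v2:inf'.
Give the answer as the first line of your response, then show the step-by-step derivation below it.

v0:0,v1:39,v2:13,v3:19,v4:26

step 1: dist = v0:0,v1:inf,v2:13,v3:inf,v4:inf
step 2: dist = v0:0,v1:inf,v2:13,v3:19,v4:inf
step 3: dist = v0:0,v1:inf,v2:13,v3:19,v4:26
step 4: dist = v0:0,v1:39,v2:13,v3:19,v4:26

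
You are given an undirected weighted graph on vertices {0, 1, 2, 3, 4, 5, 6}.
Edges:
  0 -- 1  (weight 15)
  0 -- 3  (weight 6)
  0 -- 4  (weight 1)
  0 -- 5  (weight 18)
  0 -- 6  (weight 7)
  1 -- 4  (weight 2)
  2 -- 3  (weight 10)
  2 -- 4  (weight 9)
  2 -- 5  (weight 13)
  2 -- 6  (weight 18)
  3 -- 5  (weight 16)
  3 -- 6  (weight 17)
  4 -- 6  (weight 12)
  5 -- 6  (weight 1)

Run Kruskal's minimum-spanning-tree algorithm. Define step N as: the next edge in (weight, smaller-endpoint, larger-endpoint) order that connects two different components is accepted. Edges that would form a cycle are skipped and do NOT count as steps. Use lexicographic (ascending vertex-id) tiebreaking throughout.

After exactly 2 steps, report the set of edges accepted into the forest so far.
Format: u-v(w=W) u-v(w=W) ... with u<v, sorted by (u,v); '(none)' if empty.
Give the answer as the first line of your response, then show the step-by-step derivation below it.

0-4(w=1) 5-6(w=1)

step 1: add edge 0-4 (w=1); MST = {0-4(w=1)}
step 2: add edge 5-6 (w=1); MST = {0-4(w=1) 5-6(w=1)}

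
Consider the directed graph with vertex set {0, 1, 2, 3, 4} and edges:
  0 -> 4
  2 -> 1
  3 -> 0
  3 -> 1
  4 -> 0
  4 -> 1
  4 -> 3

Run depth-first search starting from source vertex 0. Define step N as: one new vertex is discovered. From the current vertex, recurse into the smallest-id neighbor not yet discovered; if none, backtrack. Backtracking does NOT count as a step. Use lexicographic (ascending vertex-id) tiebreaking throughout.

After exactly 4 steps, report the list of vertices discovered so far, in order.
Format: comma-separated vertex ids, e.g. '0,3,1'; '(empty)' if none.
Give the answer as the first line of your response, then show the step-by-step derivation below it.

0,4,1,3

step 1: discover 0; path=0; order=0
step 2: discover 4; path=0>4; order=0,4
step 3: discover 1; path=0>4>1; order=0,4,1
step 4: discover 3; path=0>4>3; order=0,4,1,3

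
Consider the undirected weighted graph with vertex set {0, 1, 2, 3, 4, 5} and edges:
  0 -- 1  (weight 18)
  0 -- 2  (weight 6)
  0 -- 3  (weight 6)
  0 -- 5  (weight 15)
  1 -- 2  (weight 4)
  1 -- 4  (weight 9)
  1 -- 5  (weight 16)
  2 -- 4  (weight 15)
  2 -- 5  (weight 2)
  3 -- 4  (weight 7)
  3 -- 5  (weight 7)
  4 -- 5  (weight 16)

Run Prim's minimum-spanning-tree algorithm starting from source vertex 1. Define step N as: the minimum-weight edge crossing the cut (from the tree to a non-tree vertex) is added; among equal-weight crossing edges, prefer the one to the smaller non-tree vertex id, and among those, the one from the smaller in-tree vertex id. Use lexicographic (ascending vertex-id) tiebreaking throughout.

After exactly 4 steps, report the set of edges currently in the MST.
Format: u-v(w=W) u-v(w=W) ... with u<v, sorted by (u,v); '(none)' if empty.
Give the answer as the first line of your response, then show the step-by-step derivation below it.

0-2(w=6) 0-3(w=6) 1-2(w=4) 2-5(w=2)

step 1: add edge 1-2 (w=4); MST = {1-2(w=4)}
step 2: add edge 2-5 (w=2); MST = {1-2(w=4) 2-5(w=2)}
step 3: add edge 0-2 (w=6); MST = {0-2(w=6) 1-2(w=4) 2-5(w=2)}
step 4: add edge 0-3 (w=6); MST = {0-2(w=6) 0-3(w=6) 1-2(w=4) 2-5(w=2)}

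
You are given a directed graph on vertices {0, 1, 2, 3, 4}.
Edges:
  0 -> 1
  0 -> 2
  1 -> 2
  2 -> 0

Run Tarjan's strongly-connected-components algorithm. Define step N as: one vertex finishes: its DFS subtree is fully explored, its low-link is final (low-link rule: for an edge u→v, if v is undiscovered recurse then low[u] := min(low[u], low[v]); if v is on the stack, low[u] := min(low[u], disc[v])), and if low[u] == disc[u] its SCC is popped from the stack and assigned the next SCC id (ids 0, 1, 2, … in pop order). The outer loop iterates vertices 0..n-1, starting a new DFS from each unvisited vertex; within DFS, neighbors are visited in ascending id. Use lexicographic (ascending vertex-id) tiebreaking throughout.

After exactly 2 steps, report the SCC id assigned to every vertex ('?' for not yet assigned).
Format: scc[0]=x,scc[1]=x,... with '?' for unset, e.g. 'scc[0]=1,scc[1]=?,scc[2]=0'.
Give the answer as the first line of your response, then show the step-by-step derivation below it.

scc[0]=?,scc[1]=?,scc[2]=?,scc[3]=?,scc[4]=?

step 1: low=(low[0]=0,low[1]=1,low[2]=0,low[3]=?,low[4]=?); scc=(scc[0]=?,scc[1]=?,scc[2]=?,scc[3]=?,scc[4]=?)
step 2: low=(low[0]=0,low[1]=0,low[2]=0,low[3]=?,low[4]=?); scc=(scc[0]=?,scc[1]=?,scc[2]=?,scc[3]=?,scc[4]=?)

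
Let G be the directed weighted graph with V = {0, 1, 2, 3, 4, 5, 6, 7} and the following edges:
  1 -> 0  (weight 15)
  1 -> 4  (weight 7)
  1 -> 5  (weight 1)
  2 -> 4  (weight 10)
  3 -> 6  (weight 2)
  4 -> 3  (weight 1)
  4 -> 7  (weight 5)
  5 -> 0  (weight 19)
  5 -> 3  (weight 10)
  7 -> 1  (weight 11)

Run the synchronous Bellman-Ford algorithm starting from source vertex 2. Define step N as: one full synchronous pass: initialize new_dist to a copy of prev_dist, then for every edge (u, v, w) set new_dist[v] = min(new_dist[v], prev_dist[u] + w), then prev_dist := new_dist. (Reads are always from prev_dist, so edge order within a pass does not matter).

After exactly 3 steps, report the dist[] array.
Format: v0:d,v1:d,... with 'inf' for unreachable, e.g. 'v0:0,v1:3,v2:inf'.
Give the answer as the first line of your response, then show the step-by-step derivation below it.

v0:inf,v1:26,v2:0,v3:11,v4:10,v5:inf,v6:13,v7:15

step 1: dist = v0:inf,v1:inf,v2:0,v3:inf,v4:10,v5:inf,v6:inf,v7:inf
step 2: dist = v0:inf,v1:inf,v2:0,v3:11,v4:10,v5:inf,v6:inf,v7:15
step 3: dist = v0:inf,v1:26,v2:0,v3:11,v4:10,v5:inf,v6:13,v7:15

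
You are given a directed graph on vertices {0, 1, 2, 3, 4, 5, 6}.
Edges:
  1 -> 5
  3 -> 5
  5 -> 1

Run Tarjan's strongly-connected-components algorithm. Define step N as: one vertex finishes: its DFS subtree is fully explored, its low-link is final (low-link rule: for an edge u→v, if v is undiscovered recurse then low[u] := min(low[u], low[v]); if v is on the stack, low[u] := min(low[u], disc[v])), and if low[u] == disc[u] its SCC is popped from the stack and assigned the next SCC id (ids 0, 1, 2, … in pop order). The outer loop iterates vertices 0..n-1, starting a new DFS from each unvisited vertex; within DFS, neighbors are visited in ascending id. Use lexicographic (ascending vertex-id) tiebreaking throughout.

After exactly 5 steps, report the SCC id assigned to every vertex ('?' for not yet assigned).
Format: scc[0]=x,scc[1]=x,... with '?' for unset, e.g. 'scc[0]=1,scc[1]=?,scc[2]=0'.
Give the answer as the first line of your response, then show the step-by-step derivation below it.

scc[0]=0,scc[1]=1,scc[2]=2,scc[3]=3,scc[4]=?,scc[5]=1,scc[6]=?

step 1: low=(low[0]=0,low[1]=?,low[2]=?,low[3]=?,low[4]=?,low[5]=?,low[6]=?); scc=(scc[0]=0,scc[1]=?,scc[2]=?,scc[3]=?,scc[4]=?,scc[5]=?,scc[6]=?)
step 2: low=(low[0]=0,low[1]=1,low[2]=?,low[3]=?,low[4]=?,low[5]=1,low[6]=?); scc=(scc[0]=0,scc[1]=?,scc[2]=?,scc[3]=?,scc[4]=?,scc[5]=?,scc[6]=?)
step 3: low=(low[0]=0,low[1]=1,low[2]=?,low[3]=?,low[4]=?,low[5]=1,low[6]=?); scc=(scc[0]=0,scc[1]=1,scc[2]=?,scc[3]=?,scc[4]=?,scc[5]=1,scc[6]=?)
step 4: low=(low[0]=0,low[1]=1,low[2]=3,low[3]=?,low[4]=?,low[5]=1,low[6]=?); scc=(scc[0]=0,scc[1]=1,scc[2]=2,scc[3]=?,scc[4]=?,scc[5]=1,scc[6]=?)
step 5: low=(low[0]=0,low[1]=1,low[2]=3,low[3]=4,low[4]=?,low[5]=1,low[6]=?); scc=(scc[0]=0,scc[1]=1,scc[2]=2,scc[3]=3,scc[4]=?,scc[5]=1,scc[6]=?)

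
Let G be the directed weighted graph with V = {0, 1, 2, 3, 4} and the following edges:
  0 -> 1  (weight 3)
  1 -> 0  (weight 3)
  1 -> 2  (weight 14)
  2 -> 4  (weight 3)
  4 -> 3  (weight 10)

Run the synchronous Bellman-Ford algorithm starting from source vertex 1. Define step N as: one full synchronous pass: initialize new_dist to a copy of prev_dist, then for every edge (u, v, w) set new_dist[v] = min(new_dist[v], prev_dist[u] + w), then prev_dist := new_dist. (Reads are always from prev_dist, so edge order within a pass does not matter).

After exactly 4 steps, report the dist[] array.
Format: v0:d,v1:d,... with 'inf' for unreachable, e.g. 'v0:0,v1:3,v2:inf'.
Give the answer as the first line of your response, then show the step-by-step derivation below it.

v0:3,v1:0,v2:14,v3:27,v4:17

step 1: dist = v0:3,v1:0,v2:14,v3:inf,v4:inf
step 2: dist = v0:3,v1:0,v2:14,v3:inf,v4:17
step 3: dist = v0:3,v1:0,v2:14,v3:27,v4:17
step 4: dist = v0:3,v1:0,v2:14,v3:27,v4:17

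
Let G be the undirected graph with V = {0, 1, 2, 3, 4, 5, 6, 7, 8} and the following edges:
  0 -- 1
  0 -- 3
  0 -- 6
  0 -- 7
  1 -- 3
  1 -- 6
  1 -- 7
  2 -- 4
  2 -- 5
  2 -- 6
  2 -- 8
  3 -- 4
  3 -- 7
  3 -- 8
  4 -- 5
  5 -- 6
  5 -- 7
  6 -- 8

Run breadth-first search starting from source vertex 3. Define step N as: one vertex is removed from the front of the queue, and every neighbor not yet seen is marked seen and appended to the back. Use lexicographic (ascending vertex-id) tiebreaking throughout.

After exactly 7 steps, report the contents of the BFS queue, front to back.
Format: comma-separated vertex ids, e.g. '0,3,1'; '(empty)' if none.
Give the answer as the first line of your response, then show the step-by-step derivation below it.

2,5

step 1: dequeue 3; queue=[0,1,4,7,8]; order=3
step 2: dequeue 0; queue=[1,4,7,8,6]; order=3,0
step 3: dequeue 1; queue=[4,7,8,6]; order=3,0,1
step 4: dequeue 4; queue=[7,8,6,2,5]; order=3,0,1,4
step 5: dequeue 7; queue=[8,6,2,5]; order=3,0,1,4,7
step 6: dequeue 8; queue=[6,2,5]; order=3,0,1,4,7,8
step 7: dequeue 6; queue=[2,5]; order=3,0,1,4,7,8,6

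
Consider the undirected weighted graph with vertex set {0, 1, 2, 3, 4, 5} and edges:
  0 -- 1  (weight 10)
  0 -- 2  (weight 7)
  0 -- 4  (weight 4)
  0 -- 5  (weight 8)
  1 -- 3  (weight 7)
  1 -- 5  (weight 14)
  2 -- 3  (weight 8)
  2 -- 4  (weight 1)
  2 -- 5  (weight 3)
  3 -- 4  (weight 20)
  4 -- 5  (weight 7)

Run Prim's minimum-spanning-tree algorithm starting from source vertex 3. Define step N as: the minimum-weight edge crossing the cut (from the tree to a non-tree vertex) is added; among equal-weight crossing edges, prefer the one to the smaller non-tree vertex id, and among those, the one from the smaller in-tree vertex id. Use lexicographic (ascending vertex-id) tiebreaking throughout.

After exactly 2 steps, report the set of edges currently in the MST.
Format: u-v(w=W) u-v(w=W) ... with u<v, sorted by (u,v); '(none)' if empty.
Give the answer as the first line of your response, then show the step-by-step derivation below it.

1-3(w=7) 2-3(w=8)

step 1: add edge 1-3 (w=7); MST = {1-3(w=7)}
step 2: add edge 2-3 (w=8); MST = {1-3(w=7) 2-3(w=8)}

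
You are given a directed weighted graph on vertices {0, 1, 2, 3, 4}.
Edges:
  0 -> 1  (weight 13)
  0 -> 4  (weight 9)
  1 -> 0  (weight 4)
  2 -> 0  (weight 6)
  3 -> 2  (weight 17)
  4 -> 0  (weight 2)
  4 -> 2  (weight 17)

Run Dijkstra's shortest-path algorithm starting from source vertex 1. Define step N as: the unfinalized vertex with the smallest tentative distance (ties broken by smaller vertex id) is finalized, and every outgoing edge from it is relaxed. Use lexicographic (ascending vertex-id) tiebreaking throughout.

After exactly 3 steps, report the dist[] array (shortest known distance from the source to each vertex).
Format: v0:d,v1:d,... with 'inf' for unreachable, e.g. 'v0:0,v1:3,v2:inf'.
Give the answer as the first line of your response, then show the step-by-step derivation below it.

v0:4,v1:0,v2:30,v3:inf,v4:13

step 1: dist = v0:4,v1:0,v2:inf,v3:inf,v4:inf
step 2: dist = v0:4,v1:0,v2:inf,v3:inf,v4:13
step 3: dist = v0:4,v1:0,v2:30,v3:inf,v4:13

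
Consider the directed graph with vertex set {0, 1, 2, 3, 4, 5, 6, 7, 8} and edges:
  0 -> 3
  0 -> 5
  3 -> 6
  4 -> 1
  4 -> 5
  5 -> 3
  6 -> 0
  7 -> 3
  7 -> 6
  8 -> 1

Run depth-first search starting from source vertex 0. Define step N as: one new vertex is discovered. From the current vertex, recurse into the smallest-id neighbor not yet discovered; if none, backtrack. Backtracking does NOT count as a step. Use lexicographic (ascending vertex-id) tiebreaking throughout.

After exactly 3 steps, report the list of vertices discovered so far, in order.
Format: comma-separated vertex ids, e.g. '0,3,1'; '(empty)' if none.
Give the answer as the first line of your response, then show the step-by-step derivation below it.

0,3,6

step 1: discover 0; path=0; order=0
step 2: discover 3; path=0>3; order=0,3
step 3: discover 6; path=0>3>6; order=0,3,6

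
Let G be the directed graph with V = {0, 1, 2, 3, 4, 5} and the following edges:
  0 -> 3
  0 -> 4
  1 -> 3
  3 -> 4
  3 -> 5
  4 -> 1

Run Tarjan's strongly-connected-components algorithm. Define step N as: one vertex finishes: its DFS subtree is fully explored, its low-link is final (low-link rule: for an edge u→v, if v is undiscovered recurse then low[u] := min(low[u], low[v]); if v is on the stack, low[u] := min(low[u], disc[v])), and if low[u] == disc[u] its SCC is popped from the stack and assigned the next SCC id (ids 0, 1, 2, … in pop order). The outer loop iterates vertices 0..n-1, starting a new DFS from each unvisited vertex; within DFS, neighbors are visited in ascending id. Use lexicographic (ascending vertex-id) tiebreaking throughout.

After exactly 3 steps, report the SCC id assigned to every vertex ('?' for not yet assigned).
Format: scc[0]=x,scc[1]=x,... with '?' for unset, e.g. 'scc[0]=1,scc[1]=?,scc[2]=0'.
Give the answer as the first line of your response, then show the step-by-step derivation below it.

scc[0]=?,scc[1]=?,scc[2]=?,scc[3]=?,scc[4]=?,scc[5]=0

step 1: low=(low[0]=0,low[1]=1,low[2]=?,low[3]=1,low[4]=2,low[5]=?); scc=(scc[0]=?,scc[1]=?,scc[2]=?,scc[3]=?,scc[4]=?,scc[5]=?)
step 2: low=(low[0]=0,low[1]=1,low[2]=?,low[3]=1,low[4]=1,low[5]=?); scc=(scc[0]=?,scc[1]=?,scc[2]=?,scc[3]=?,scc[4]=?,scc[5]=?)
step 3: low=(low[0]=0,low[1]=1,low[2]=?,low[3]=1,low[4]=1,low[5]=4); scc=(scc[0]=?,scc[1]=?,scc[2]=?,scc[3]=?,scc[4]=?,scc[5]=0)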